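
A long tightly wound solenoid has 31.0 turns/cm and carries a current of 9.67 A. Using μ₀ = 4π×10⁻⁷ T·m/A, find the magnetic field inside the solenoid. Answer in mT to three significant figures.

Inside a long solenoid, B = μ₀nI.
B = (4π×10⁻⁷)(3.100×10^3 m⁻¹)(9.67 A) = 3.767×10^-2 T.

B ≈ 37.7 mT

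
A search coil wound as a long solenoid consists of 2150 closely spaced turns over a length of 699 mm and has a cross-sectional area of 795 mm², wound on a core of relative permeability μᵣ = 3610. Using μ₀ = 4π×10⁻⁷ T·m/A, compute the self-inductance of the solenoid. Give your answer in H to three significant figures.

A = 795 mm² = 7.950×10^-4 m².
For a long solenoid, L = μ₀μᵣN²A/ℓ.
L = (4π×10⁻⁷)(3610)(2150)²(7.950×10^-4)/(0.699 m) = 23.8498 H.

L ≈ 23.8 H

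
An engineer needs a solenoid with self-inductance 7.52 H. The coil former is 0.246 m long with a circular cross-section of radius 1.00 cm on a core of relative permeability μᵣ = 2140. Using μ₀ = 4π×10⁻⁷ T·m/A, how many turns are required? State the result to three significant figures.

N ≈ 1480 turns

A = πr² = π(1.000×10^-2 m)² = 3.142×10^-4 m².
From L = μ₀μᵣN²A/ℓ, N = √(Lℓ / (μ₀μᵣA)).
N = √[(7.52)(0.246) / ((4π×10⁻⁷)(2140)×3.142×10^-4)] = √(2.190×10^6) ≈ 1479.8.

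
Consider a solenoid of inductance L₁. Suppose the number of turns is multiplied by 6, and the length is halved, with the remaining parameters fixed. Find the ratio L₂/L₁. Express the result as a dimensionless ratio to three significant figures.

L₂/L₁ = 72.0

For a solenoid, L ∝ μᵣN²A/ℓ.
L₂/L₁ = (6)^2 × (0.5)^-1 = 72.0.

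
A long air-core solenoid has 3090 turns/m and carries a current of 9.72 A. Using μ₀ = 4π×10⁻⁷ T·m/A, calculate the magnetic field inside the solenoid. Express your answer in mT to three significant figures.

B ≈ 37.7 mT

Inside a long solenoid, B = μ₀nI.
B = (4π×10⁻⁷)(3.090×10^3 m⁻¹)(9.72 A) = 3.774×10^-2 T.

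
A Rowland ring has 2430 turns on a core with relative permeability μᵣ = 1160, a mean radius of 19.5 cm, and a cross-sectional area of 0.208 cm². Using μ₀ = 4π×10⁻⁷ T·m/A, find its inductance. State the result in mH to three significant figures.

L ≈ 146 mH

For a thin toroid, L = μ₀μᵣN²A/(2πR).
L = (4π×10⁻⁷)(1160)(2430)²(2.080×10^-5) / (2π×0.195 m) = 0.1461 H.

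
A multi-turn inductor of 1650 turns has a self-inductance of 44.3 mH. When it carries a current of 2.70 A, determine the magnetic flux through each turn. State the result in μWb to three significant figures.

Φ_B ≈ 72.5 μWb

From L = NΦ_B/I, the flux per turn is Φ_B = LI/N.
Φ_B = (4.430×10^-2 H)(2.70 A)/1650 = 7.249×10^-5 Wb.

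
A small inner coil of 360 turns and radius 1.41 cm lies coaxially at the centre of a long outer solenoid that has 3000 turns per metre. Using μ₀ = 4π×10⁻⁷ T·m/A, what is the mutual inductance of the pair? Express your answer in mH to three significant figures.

The outer solenoid produces a uniform field B₁ = μ₀n₁I₁ across the inner coil,
so the flux linkage is N₂Φ = N₂B₁A₂ = μ₀n₁N₂A₂·I₁, giving M = μ₀n₁N₂A₂.
A₂ = πr² = π(1.410×10^-2 m)² = 6.246×10^-4 m².
M = (4π×10⁻⁷)(3000)(360)(6.246×10^-4) = 8.477×10^-4 H.

M ≈ 0.848 mH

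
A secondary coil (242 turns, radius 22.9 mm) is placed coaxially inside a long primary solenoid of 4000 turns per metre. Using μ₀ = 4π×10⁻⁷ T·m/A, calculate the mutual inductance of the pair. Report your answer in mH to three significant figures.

M ≈ 2.00 mH

The outer solenoid produces a uniform field B₁ = μ₀n₁I₁ across the inner coil,
so the flux linkage is N₂Φ = N₂B₁A₂ = μ₀n₁N₂A₂·I₁, giving M = μ₀n₁N₂A₂.
A₂ = πr² = π(2.290×10^-2 m)² = 1.647×10^-3 m².
M = (4π×10⁻⁷)(4000)(242)(1.647×10^-3) = 2.004×10^-3 H.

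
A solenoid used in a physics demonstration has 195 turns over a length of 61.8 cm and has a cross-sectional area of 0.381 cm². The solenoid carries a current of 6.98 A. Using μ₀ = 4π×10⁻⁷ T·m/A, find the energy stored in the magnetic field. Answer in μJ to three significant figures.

A = 0.381 cm² = 3.810×10^-5 m².
L = μ₀N²A/ℓ = (4π×10⁻⁷)(195)²(3.810×10^-5)/(0.618) = 2.946×10^-6 H.
U = ½LI² = ½(2.946×10^-6)(6.98)² = 7.176×10^-5 J.

U ≈ 71.8 μJ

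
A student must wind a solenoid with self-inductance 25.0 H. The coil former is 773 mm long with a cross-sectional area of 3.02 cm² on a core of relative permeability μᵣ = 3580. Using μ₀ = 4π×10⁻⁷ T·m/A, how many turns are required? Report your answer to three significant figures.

A = 3.02 cm² = 3.020×10^-4 m².
From L = μ₀μᵣN²A/ℓ, N = √(Lℓ / (μ₀μᵣA)).
N = √[(25)(0.773) / ((4π×10⁻⁷)(3580)×3.020×10^-4)] = √(1.422×10^7) ≈ 3771.5.

N ≈ 3770 turns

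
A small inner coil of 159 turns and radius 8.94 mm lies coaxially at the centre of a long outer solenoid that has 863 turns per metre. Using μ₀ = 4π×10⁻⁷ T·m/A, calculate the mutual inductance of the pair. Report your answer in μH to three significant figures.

The outer solenoid produces a uniform field B₁ = μ₀n₁I₁ across the inner coil,
so the flux linkage is N₂Φ = N₂B₁A₂ = μ₀n₁N₂A₂·I₁, giving M = μ₀n₁N₂A₂.
A₂ = πr² = π(8.940×10^-3 m)² = 2.511×10^-4 m².
M = (4π×10⁻⁷)(863)(159)(2.511×10^-4) = 4.330×10^-5 H.

M ≈ 43.3 μH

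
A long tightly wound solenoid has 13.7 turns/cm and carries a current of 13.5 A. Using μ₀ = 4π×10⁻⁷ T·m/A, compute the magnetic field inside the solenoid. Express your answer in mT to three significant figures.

Inside a long solenoid, B = μ₀nI.
B = (4π×10⁻⁷)(1.370×10^3 m⁻¹)(13.5 A) = 2.324×10^-2 T.

B ≈ 23.2 mT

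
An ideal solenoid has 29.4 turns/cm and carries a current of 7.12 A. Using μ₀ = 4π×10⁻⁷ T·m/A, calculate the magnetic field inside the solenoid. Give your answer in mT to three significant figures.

Inside a long solenoid, B = μ₀nI.
B = (4π×10⁻⁷)(2.940×10^3 m⁻¹)(7.12 A) = 2.630×10^-2 T.

B ≈ 26.3 mT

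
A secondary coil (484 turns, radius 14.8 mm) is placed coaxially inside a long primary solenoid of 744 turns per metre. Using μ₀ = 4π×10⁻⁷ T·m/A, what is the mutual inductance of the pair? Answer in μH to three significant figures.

The outer solenoid produces a uniform field B₁ = μ₀n₁I₁ across the inner coil,
so the flux linkage is N₂Φ = N₂B₁A₂ = μ₀n₁N₂A₂·I₁, giving M = μ₀n₁N₂A₂.
A₂ = πr² = π(1.480×10^-2 m)² = 6.881×10^-4 m².
M = (4π×10⁻⁷)(744)(484)(6.881×10^-4) = 3.114×10^-4 H.

M ≈ 311 μH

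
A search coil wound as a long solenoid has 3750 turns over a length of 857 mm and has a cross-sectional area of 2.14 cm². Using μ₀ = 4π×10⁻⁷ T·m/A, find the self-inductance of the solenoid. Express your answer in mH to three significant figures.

A = 2.14 cm² = 2.140×10^-4 m².
For a long solenoid, L = μ₀N²A/ℓ.
L = (4π×10⁻⁷)(3750)²(2.140×10^-4)/(0.857 m) = 4.413×10^-3 H.

L ≈ 4.41 mH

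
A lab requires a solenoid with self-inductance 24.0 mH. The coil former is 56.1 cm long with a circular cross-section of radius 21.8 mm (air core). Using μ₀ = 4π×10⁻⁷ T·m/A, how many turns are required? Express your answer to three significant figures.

A = πr² = π(2.180×10^-2 m)² = 1.493×10^-3 m².
From L = μ₀N²A/ℓ, N = √(Lℓ / (μ₀A)).
N = √[(2.400×10^-2)(0.561) / ((4π×10⁻⁷)×1.493×10^-3)] = √(7.176×10^6) ≈ 2678.9.

N ≈ 2680 turns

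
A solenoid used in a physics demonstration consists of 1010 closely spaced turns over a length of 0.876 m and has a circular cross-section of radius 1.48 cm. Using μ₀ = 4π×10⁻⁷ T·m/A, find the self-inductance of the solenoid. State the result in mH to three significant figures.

L ≈ 1.01 mH

A = πr² = π(1.480×10^-2 m)² = 6.881×10^-4 m².
For a long solenoid, L = μ₀N²A/ℓ.
L = (4π×10⁻⁷)(1010)²(6.881×10^-4)/(0.876 m) = 1.007×10^-3 H.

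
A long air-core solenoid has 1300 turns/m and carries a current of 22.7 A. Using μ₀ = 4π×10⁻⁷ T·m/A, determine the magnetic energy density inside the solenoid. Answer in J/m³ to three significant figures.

u ≈ 547 J/m³

B = μ₀nI = (4π×10⁻⁷)(1.300×10^3)(22.7) = 3.708×10^-2 T.
u = B²/(2μ₀) = (3.708×10^-2)²/(2×4π×10⁻⁷) = 547.2 J/m³.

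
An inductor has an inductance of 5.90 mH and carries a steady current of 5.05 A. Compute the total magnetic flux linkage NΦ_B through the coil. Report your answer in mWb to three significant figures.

NΦ_B ≈ 29.8 mWb

From L = NΦ_B/I, the flux linkage is NΦ_B = LI.
NΦ_B = (5.900×10^-3 H)(5.05 A) = 2.980×10^-2 Wb.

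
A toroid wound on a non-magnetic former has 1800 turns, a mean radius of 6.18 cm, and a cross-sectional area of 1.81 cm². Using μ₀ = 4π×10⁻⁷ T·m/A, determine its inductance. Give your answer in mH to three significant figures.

L ≈ 1.90 mH

For a thin toroid, L = μ₀N²A/(2πR).
L = (4π×10⁻⁷)(1800)²(1.810×10^-4) / (2π×6.180×10^-2 m) = 1.898×10^-3 H.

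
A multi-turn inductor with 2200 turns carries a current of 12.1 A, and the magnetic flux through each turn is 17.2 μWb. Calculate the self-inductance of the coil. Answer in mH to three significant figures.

L ≈ 3.13 mH

Self-inductance is defined by L = NΦ_B/I (flux linkage over current).
L = (2200)(1.720×10^-5 Wb)/(12.1 A) = 3.127×10^-3 H.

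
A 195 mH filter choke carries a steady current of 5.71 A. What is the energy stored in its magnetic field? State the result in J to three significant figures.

U ≈ 3.18 J

Stored magnetic energy: U = ½LI².
U = ½(0.195 H)(5.71 A)² = 3.179 J.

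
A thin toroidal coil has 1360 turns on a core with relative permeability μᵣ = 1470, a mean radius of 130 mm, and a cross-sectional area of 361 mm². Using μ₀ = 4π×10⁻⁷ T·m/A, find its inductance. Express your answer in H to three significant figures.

For a thin toroid, L = μ₀μᵣN²A/(2πR).
L = (4π×10⁻⁷)(1470)(1360)²(3.610×10^-4) / (2π×0.13 m) = 1.51 H.

L ≈ 1.51 H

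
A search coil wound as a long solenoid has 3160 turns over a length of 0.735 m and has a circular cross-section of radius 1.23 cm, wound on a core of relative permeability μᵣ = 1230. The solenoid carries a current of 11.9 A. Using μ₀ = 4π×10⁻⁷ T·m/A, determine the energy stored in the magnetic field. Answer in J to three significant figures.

A = πr² = π(1.230×10^-2 m)² = 4.753×10^-4 m².
L = μ₀μᵣN²A/ℓ = (4π×10⁻⁷)(1230)(3160)²(4.753×10^-4)/(0.735) = 9.981 H.
U = ½LI² = ½(9.981)(11.9)² = 706.7 J.

U ≈ 707 J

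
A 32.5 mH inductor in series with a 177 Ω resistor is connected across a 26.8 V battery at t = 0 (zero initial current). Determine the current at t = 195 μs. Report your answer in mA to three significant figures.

τ = L/R = 3.250×10^-2/177 = 1.836×10^-4 s; final current I_∞ = ε/R = 26.8/177 = 0.1514 A.
I(t) = I_∞(1 − e^(−t/τ)) with t/τ = 1.062.
I = (0.1514)(1 − e^(−1.062)) = 9.906×10^-2 A.

I ≈ 99.1 mA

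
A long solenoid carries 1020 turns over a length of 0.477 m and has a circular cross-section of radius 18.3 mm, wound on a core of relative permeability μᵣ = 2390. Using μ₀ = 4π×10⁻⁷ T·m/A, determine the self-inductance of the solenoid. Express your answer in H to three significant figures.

A = πr² = π(1.830×10^-2 m)² = 1.052×10^-3 m².
For a long solenoid, L = μ₀μᵣN²A/ℓ.
L = (4π×10⁻⁷)(2390)(1020)²(1.052×10^-3)/(0.477 m) = 6.892 H.

L ≈ 6.89 H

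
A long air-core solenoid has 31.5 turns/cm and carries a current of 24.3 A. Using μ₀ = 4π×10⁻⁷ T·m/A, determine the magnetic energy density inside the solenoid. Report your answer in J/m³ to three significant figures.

u ≈ 3680 J/m³

B = μ₀nI = (4π×10⁻⁷)(3.150×10^3)(24.3) = 9.619×10^-2 T.
u = B²/(2μ₀) = (9.619×10^-2)²/(2×4π×10⁻⁷) = 3.681×10^3 J/m³.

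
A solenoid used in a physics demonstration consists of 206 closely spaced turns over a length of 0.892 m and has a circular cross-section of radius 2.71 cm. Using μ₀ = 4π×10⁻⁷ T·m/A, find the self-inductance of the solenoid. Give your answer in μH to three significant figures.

L ≈ 138 μH

A = πr² = π(2.710×10^-2 m)² = 2.307×10^-3 m².
For a long solenoid, L = μ₀N²A/ℓ.
L = (4π×10⁻⁷)(206)²(2.307×10^-3)/(0.892 m) = 1.379×10^-4 H.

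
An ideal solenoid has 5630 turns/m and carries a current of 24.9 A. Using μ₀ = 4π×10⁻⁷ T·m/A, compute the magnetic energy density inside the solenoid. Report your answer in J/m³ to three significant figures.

u ≈ 12300 J/m³

B = μ₀nI = (4π×10⁻⁷)(5.630×10^3)(24.9) = 0.1762 T.
u = B²/(2μ₀) = (0.1762)²/(2×4π×10⁻⁷) = 1.2348×10^4 J/m³.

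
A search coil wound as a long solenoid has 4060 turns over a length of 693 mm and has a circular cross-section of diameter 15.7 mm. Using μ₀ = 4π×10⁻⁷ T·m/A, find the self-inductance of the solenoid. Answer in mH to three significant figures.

L ≈ 5.79 mH

A = π(d/2)² = π(7.850×10^-3 m)² = 1.936×10^-4 m².
For a long solenoid, L = μ₀N²A/ℓ.
L = (4π×10⁻⁷)(4060)²(1.936×10^-4)/(0.693 m) = 5.787×10^-3 H.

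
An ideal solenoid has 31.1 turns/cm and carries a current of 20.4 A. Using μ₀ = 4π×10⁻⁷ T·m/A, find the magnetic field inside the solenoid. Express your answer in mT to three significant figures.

Inside a long solenoid, B = μ₀nI.
B = (4π×10⁻⁷)(3.110×10^3 m⁻¹)(20.4 A) = 7.973×10^-2 T.

B ≈ 79.7 mT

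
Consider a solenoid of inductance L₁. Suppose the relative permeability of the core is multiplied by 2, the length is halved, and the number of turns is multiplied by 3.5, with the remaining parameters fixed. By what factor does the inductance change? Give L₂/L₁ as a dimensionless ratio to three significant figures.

For a solenoid, L ∝ μᵣN²A/ℓ.
L₂/L₁ = (2) × (0.5)^-1 × (3.5)^2 = 49.0.

L₂/L₁ = 49.0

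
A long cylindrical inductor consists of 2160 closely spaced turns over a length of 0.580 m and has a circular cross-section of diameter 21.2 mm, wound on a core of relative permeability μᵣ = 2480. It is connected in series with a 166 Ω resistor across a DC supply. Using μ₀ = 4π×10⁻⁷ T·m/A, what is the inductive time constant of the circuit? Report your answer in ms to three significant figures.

A = π(d/2)² = π(1.060×10^-2 m)² = 3.530×10^-4 m².
L = μ₀μᵣN²A/ℓ = (4π×10⁻⁷)(2480)(2160)²(3.530×10^-4)/(0.58) = 8.849 H.
τ = L/R = (8.849)/(166) = 5.331×10^-2 s.

τ ≈ 53.3 ms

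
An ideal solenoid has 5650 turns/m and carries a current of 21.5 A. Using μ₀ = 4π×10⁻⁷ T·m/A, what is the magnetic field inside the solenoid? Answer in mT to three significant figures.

B ≈ 153 mT

Inside a long solenoid, B = μ₀nI.
B = (4π×10⁻⁷)(5.650×10^3 m⁻¹)(21.5 A) = 0.1526 T.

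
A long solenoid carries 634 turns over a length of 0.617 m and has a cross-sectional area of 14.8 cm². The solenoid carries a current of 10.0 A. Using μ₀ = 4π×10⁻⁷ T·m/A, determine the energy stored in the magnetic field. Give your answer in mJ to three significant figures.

U ≈ 60.6 mJ

A = 14.8 cm² = 1.480×10^-3 m².
L = μ₀N²A/ℓ = (4π×10⁻⁷)(634)²(1.480×10^-3)/(0.617) = 1.212×10^-3 H.
U = ½LI² = ½(1.212×10^-3)(10.0)² = 6.058×10^-2 J.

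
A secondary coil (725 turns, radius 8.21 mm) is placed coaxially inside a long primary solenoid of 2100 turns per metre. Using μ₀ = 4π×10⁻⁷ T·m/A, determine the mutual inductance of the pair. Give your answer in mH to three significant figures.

The outer solenoid produces a uniform field B₁ = μ₀n₁I₁ across the inner coil,
so the flux linkage is N₂Φ = N₂B₁A₂ = μ₀n₁N₂A₂·I₁, giving M = μ₀n₁N₂A₂.
A₂ = πr² = π(8.210×10^-3 m)² = 2.118×10^-4 m².
M = (4π×10⁻⁷)(2100)(725)(2.118×10^-4) = 4.051×10^-4 H.

M ≈ 0.405 mH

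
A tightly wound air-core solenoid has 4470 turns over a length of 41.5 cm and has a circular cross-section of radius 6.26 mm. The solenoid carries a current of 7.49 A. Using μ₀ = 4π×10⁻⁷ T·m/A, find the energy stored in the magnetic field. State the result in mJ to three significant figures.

A = πr² = π(6.260×10^-3 m)² = 1.231×10^-4 m².
L = μ₀N²A/ℓ = (4π×10⁻⁷)(4470)²(1.231×10^-4)/(0.415) = 7.449×10^-3 H.
U = ½LI² = ½(7.449×10^-3)(7.49)² = 0.2089 J.

U ≈ 209 mJ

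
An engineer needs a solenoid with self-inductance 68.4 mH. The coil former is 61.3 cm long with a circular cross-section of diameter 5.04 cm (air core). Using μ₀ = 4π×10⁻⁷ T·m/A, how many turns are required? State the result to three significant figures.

A = π(d/2)² = π(2.520×10^-2 m)² = 1.995×10^-3 m².
From L = μ₀N²A/ℓ, N = √(Lℓ / (μ₀A)).
N = √[(6.840×10^-2)(0.613) / ((4π×10⁻⁷)×1.995×10^-3)] = √(1.672×10^7) ≈ 4089.6.

N ≈ 4090 turns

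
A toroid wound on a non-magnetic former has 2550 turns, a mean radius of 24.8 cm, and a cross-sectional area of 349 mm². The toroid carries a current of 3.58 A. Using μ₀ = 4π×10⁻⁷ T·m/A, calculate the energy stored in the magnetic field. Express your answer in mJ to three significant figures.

U ≈ 11.7 mJ

L = μ₀N²A/(2πR) = (4π×10⁻⁷)(2550)²(3.490×10^-4)/(2π×0.248) = 1.830×10^-3 H.
U = ½LI² = ½(1.830×10^-3)(3.58)² = 1.173×10^-2 J.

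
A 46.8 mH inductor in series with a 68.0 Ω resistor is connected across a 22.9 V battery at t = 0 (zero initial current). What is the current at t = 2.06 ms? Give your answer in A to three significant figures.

τ = L/R = 4.680×10^-2/68.0 = 6.882×10^-4 s; final current I_∞ = ε/R = 22.9/68.0 = 0.3368 A.
I(t) = I_∞(1 − e^(−t/τ)) with t/τ = 2.993.
I = (0.3368)(1 − e^(−2.993)) = 0.3199 A.

I ≈ 0.320 A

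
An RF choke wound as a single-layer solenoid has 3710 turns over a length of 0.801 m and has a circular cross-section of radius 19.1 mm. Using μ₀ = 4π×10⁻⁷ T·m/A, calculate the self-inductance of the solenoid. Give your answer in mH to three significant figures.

L ≈ 24.7 mH

A = πr² = π(1.910×10^-2 m)² = 1.146×10^-3 m².
For a long solenoid, L = μ₀N²A/ℓ.
L = (4π×10⁻⁷)(3710)²(1.146×10^-3)/(0.801 m) = 2.4748×10^-2 H.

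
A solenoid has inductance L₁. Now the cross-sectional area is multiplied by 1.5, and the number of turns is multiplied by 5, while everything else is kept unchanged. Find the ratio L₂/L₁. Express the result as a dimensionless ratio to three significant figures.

L₂/L₁ = 37.5

For a solenoid, L ∝ μᵣN²A/ℓ.
L₂/L₁ = (1.5) × (5)^2 = 37.5.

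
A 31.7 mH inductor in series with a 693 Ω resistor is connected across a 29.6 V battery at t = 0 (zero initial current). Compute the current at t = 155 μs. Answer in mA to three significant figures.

I ≈ 41.3 mA

τ = L/R = 3.170×10^-2/693 = 4.574×10^-5 s; final current I_∞ = ε/R = 29.6/693 = 4.271×10^-2 A.
I(t) = I_∞(1 − e^(−t/τ)) with t/τ = 3.388.
I = (4.271×10^-2)(1 − e^(−3.388)) = 4.127×10^-2 A.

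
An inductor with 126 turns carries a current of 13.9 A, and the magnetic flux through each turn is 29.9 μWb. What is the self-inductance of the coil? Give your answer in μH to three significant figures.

Self-inductance is defined by L = NΦ_B/I (flux linkage over current).
L = (126)(2.990×10^-5 Wb)/(13.9 A) = 2.710×10^-4 H.

L ≈ 271 μH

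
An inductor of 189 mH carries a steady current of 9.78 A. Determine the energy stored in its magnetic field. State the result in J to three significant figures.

Stored magnetic energy: U = ½LI².
U = ½(0.189 H)(9.78 A)² = 9.039 J.

U ≈ 9.04 J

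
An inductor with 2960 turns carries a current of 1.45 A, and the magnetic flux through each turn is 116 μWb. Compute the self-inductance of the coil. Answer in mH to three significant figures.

L ≈ 237 mH

Self-inductance is defined by L = NΦ_B/I (flux linkage over current).
L = (2960)(1.160×10^-4 Wb)/(1.45 A) = 0.2368 H.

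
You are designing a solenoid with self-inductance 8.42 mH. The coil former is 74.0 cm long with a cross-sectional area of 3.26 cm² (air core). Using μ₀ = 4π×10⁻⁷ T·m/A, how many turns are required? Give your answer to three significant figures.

N ≈ 3900 turns

A = 3.26 cm² = 3.260×10^-4 m².
From L = μ₀N²A/ℓ, N = √(Lℓ / (μ₀A)).
N = √[(8.420×10^-3)(0.74) / ((4π×10⁻⁷)×3.260×10^-4)] = √(1.521×10^7) ≈ 3899.9.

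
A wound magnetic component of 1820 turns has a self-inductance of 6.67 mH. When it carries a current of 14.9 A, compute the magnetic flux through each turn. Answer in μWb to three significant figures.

Φ_B ≈ 54.6 μWb

From L = NΦ_B/I, the flux per turn is Φ_B = LI/N.
Φ_B = (6.670×10^-3 H)(14.9 A)/1820 = 5.461×10^-5 Wb.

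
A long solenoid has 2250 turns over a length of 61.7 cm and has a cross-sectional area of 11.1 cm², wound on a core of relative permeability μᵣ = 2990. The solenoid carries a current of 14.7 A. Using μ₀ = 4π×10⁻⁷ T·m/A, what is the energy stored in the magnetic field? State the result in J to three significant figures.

A = 11.1 cm² = 1.110×10^-3 m².
L = μ₀μᵣN²A/ℓ = (4π×10⁻⁷)(2990)(2250)²(1.110×10^-3)/(0.617) = 34.22 H.
U = ½LI² = ½(34.22)(14.7)² = 3.697×10^3 J.

U ≈ 3700 J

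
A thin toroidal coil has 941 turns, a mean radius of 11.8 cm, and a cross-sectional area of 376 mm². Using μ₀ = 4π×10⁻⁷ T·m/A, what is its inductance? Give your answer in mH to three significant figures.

For a thin toroid, L = μ₀N²A/(2πR).
L = (4π×10⁻⁷)(941)²(3.760×10^-4) / (2π×0.118 m) = 5.643×10^-4 H.

L ≈ 0.564 mH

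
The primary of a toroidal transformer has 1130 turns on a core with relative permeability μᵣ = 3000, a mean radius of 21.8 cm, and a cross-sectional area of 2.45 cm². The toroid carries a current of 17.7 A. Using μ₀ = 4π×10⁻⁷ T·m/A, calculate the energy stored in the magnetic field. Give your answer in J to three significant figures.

L = μ₀μᵣN²A/(2πR) = (4π×10⁻⁷)(3000)(1130)²(2.450×10^-4)/(2π×0.218) = 0.861 H.
U = ½LI² = ½(0.861)(17.7)² = 134.9 J.

U ≈ 135 J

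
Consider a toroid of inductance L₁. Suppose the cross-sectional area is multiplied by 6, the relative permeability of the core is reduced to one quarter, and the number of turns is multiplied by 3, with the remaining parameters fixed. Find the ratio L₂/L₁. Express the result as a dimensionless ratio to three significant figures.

L₂/L₁ = 13.5

For a toroid, L ∝ μᵣN²A/R.
L₂/L₁ = (6) × (0.25) × (3)^2 = 13.5.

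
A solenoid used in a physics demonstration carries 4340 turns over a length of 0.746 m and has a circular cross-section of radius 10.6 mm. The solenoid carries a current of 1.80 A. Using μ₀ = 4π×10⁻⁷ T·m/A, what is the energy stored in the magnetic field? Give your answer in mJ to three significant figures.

A = πr² = π(1.060×10^-2 m)² = 3.530×10^-4 m².
L = μ₀N²A/ℓ = (4π×10⁻⁷)(4340)²(3.530×10^-4)/(0.746) = 1.120×10^-2 H.
U = ½LI² = ½(1.120×10^-2)(1.80)² = 1.814×10^-2 J.

U ≈ 18.1 mJ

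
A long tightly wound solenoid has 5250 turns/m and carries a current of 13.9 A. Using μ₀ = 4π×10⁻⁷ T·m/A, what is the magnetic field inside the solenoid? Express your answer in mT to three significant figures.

B ≈ 91.7 mT

Inside a long solenoid, B = μ₀nI.
B = (4π×10⁻⁷)(5.250×10^3 m⁻¹)(13.9 A) = 9.170×10^-2 T.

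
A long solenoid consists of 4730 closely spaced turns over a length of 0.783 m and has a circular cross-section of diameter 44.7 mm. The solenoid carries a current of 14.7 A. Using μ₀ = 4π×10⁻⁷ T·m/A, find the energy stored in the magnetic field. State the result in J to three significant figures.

U ≈ 6.09 J

A = π(d/2)² = π(2.235×10^-2 m)² = 1.569×10^-3 m².
L = μ₀N²A/ℓ = (4π×10⁻⁷)(4730)²(1.569×10^-3)/(0.783) = 5.6348×10^-2 H.
U = ½LI² = ½(5.6348×10^-2)(14.7)² = 6.088 J.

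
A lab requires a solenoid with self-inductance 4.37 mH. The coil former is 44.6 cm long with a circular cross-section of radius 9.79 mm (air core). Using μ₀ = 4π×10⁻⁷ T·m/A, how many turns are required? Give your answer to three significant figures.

N ≈ 2270 turns

A = πr² = π(9.790×10^-3 m)² = 3.011×10^-4 m².
From L = μ₀N²A/ℓ, N = √(Lℓ / (μ₀A)).
N = √[(4.370×10^-3)(0.446) / ((4π×10⁻⁷)×3.011×10^-4)] = √(5.151×10^6) ≈ 2269.6.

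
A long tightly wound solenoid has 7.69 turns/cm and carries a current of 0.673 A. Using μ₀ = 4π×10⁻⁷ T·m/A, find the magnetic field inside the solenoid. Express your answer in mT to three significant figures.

Inside a long solenoid, B = μ₀nI.
B = (4π×10⁻⁷)(769 m⁻¹)(0.673 A) = 6.504×10^-4 T.

B ≈ 0.650 mT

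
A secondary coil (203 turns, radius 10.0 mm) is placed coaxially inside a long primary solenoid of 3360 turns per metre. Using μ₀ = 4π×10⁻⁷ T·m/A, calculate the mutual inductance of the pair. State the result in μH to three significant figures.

The outer solenoid produces a uniform field B₁ = μ₀n₁I₁ across the inner coil,
so the flux linkage is N₂Φ = N₂B₁A₂ = μ₀n₁N₂A₂·I₁, giving M = μ₀n₁N₂A₂.
A₂ = πr² = π(1.000×10^-2 m)² = 3.142×10^-4 m².
M = (4π×10⁻⁷)(3360)(203)(3.142×10^-4) = 2.693×10^-4 H.

M ≈ 269 μH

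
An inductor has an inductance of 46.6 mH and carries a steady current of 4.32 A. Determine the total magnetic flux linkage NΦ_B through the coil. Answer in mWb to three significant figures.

From L = NΦ_B/I, the flux linkage is NΦ_B = LI.
NΦ_B = (4.660×10^-2 H)(4.32 A) = 0.2013 Wb.

NΦ_B ≈ 201 mWb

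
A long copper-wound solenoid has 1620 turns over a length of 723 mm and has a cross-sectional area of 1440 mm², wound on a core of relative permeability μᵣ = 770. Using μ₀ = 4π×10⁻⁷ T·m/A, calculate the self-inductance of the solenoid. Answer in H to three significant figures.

A = 1440 mm² = 1.440×10^-3 m².
For a long solenoid, L = μ₀μᵣN²A/ℓ.
L = (4π×10⁻⁷)(770)(1620)²(1.440×10^-3)/(0.723 m) = 5.058 H.

L ≈ 5.06 H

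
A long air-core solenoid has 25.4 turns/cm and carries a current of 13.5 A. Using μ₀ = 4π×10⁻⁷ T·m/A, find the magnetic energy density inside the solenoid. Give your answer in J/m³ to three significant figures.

B = μ₀nI = (4π×10⁻⁷)(2.540×10^3)(13.5) = 4.309×10^-2 T.
u = B²/(2μ₀) = (4.309×10^-2)²/(2×4π×10⁻⁷) = 738.8 J/m³.

u ≈ 739 J/m³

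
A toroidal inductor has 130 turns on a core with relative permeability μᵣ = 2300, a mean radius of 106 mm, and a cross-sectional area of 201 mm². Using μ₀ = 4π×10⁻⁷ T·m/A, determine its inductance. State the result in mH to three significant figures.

L ≈ 14.7 mH

For a thin toroid, L = μ₀μᵣN²A/(2πR).
L = (4π×10⁻⁷)(2300)(130)²(2.010×10^-4) / (2π×0.106 m) = 1.474×10^-2 H.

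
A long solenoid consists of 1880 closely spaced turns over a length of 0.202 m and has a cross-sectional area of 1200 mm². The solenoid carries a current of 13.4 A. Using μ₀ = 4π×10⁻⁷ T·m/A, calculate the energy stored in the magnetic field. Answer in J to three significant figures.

U ≈ 2.37 J

A = 1200 mm² = 1.200×10^-3 m².
L = μ₀N²A/ℓ = (4π×10⁻⁷)(1880)²(1.200×10^-3)/(0.202) = 2.638×10^-2 H.
U = ½LI² = ½(2.638×10^-2)(13.4)² = 2.369 J.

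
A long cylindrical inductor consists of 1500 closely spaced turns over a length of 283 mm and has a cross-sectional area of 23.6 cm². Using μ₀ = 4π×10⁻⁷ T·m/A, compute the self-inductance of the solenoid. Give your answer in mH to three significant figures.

L ≈ 23.6 mH

A = 23.6 cm² = 2.360×10^-3 m².
For a long solenoid, L = μ₀N²A/ℓ.
L = (4π×10⁻⁷)(1500)²(2.360×10^-3)/(0.283 m) = 2.358×10^-2 H.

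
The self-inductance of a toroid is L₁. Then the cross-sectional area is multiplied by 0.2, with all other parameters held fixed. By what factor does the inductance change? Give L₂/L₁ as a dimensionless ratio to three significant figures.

For a toroid, L ∝ μᵣN²A/R.
L₂/L₁ = (0.2) = 0.200.

L₂/L₁ = 0.200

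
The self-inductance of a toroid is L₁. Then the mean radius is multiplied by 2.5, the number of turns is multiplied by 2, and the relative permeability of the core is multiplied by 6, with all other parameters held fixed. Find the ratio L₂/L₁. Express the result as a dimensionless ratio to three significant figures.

For a toroid, L ∝ μᵣN²A/R.
L₂/L₁ = (2.5)^-1 × (2)^2 × (6) = 9.60.

L₂/L₁ = 9.60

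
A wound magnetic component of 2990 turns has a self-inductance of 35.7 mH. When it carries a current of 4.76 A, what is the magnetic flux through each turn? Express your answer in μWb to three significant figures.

Φ_B ≈ 56.8 μWb

From L = NΦ_B/I, the flux per turn is Φ_B = LI/N.
Φ_B = (3.570×10^-2 H)(4.76 A)/2990 = 5.683×10^-5 Wb.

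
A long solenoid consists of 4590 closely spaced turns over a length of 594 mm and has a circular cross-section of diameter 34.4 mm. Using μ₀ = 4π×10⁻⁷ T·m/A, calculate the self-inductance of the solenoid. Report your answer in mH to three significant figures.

L ≈ 41.4 mH

A = π(d/2)² = π(1.720×10^-2 m)² = 9.294×10^-4 m².
For a long solenoid, L = μ₀N²A/ℓ.
L = (4π×10⁻⁷)(4590)²(9.294×10^-4)/(0.594 m) = 4.142×10^-2 H.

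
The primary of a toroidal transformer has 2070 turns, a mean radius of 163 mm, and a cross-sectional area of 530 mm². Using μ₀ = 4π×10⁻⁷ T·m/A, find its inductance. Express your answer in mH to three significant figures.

For a thin toroid, L = μ₀N²A/(2πR).
L = (4π×10⁻⁷)(2070)²(5.300×10^-4) / (2π×0.163 m) = 2.786×10^-3 H.

L ≈ 2.79 mH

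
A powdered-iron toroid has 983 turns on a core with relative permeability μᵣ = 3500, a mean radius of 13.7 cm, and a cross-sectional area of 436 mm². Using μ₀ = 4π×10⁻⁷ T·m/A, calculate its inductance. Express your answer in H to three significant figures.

L ≈ 2.15 H

For a thin toroid, L = μ₀μᵣN²A/(2πR).
L = (4π×10⁻⁷)(3500)(983)²(4.360×10^-4) / (2π×0.137 m) = 2.153 H.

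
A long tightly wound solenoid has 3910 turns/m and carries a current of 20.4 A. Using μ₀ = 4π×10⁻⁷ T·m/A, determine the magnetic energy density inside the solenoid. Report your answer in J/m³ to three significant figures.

u ≈ 4000 J/m³

B = μ₀nI = (4π×10⁻⁷)(3.910×10^3)(20.4) = 0.1002 T.
u = B²/(2μ₀) = (0.1002)²/(2×4π×10⁻⁷) = 3.998×10^3 J/m³.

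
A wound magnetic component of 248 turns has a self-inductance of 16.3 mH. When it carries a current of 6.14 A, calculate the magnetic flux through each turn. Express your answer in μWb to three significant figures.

From L = NΦ_B/I, the flux per turn is Φ_B = LI/N.
Φ_B = (1.630×10^-2 H)(6.14 A)/248 = 4.036×10^-4 Wb.

Φ_B ≈ 404 μWb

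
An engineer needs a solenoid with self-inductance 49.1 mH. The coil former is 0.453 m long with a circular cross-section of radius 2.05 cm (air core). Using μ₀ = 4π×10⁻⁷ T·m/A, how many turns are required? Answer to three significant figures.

N ≈ 3660 turns

A = πr² = π(2.050×10^-2 m)² = 1.320×10^-3 m².
From L = μ₀N²A/ℓ, N = √(Lℓ / (μ₀A)).
N = √[(4.910×10^-2)(0.453) / ((4π×10⁻⁷)×1.320×10^-3)] = √(1.341×10^7) ≈ 3661.5.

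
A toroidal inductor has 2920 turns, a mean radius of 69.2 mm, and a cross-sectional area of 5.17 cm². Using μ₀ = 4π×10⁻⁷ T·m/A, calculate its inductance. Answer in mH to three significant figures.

L ≈ 12.7 mH

For a thin toroid, L = μ₀N²A/(2πR).
L = (4π×10⁻⁷)(2920)²(5.170×10^-4) / (2π×6.920×10^-2 m) = 1.274×10^-2 H.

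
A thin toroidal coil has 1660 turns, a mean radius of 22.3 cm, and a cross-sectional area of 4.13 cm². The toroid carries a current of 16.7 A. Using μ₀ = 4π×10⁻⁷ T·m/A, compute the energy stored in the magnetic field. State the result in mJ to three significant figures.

U ≈ 142 mJ

L = μ₀N²A/(2πR) = (4π×10⁻⁷)(1660)²(4.130×10^-4)/(2π×0.223) = 1.021×10^-3 H.
U = ½LI² = ½(1.021×10^-3)(16.7)² = 0.1423 J.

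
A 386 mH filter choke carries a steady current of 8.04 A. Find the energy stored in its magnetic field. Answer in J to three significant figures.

U ≈ 12.5 J

Stored magnetic energy: U = ½LI².
U = ½(0.386 H)(8.04 A)² = 12.48 J.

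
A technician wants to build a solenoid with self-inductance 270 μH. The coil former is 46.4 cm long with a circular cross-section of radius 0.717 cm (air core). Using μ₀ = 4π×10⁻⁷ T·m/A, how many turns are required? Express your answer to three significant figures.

N ≈ 786 turns

A = πr² = π(7.170×10^-3 m)² = 1.615×10^-4 m².
From L = μ₀N²A/ℓ, N = √(Lℓ / (μ₀A)).
N = √[(2.700×10^-4)(0.464) / ((4π×10⁻⁷)×1.615×10^-4)] = √(6.173×10^5) ≈ 785.7.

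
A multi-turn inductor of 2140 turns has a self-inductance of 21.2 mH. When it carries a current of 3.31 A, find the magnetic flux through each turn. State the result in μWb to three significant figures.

Φ_B ≈ 32.8 μWb

From L = NΦ_B/I, the flux per turn is Φ_B = LI/N.
Φ_B = (2.120×10^-2 H)(3.31 A)/2140 = 3.279×10^-5 Wb.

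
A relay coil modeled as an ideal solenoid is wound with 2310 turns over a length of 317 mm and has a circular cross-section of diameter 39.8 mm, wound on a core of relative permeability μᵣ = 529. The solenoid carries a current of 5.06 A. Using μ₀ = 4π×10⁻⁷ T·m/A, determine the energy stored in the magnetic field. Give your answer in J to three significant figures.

U ≈ 178 J

A = π(d/2)² = π(1.990×10^-2 m)² = 1.244×10^-3 m².
L = μ₀μᵣN²A/ℓ = (4π×10⁻⁷)(529)(2310)²(1.244×10^-3)/(0.317) = 13.92 H.
U = ½LI² = ½(13.92)(5.06)² = 178.2 J.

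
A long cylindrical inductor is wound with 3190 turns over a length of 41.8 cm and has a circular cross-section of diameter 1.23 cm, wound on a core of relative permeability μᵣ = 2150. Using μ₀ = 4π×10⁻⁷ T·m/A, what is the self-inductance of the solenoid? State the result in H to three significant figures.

L ≈ 7.82 H

A = π(d/2)² = π(6.150×10^-3 m)² = 1.188×10^-4 m².
For a long solenoid, L = μ₀μᵣN²A/ℓ.
L = (4π×10⁻⁷)(2150)(3190)²(1.188×10^-4)/(0.418 m) = 7.815 H.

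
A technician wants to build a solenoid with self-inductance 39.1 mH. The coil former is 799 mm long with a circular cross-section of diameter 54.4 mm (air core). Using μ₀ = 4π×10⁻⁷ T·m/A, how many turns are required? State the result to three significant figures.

A = π(d/2)² = π(2.720×10^-2 m)² = 2.324×10^-3 m².
From L = μ₀N²A/ℓ, N = √(Lℓ / (μ₀A)).
N = √[(3.910×10^-2)(0.799) / ((4π×10⁻⁷)×2.324×10^-3)] = √(1.070×10^7) ≈ 3270.5.

N ≈ 3270 turns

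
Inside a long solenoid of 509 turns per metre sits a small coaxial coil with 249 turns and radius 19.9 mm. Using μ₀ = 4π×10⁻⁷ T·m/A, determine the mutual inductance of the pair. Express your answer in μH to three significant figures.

The outer solenoid produces a uniform field B₁ = μ₀n₁I₁ across the inner coil,
so the flux linkage is N₂Φ = N₂B₁A₂ = μ₀n₁N₂A₂·I₁, giving M = μ₀n₁N₂A₂.
A₂ = πr² = π(1.990×10^-2 m)² = 1.244×10^-3 m².
M = (4π×10⁻⁷)(509)(249)(1.244×10^-3) = 1.981×10^-4 H.

M ≈ 198 μH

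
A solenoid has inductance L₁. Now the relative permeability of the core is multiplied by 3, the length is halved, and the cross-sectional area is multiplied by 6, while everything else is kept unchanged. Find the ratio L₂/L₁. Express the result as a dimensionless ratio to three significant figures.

For a solenoid, L ∝ μᵣN²A/ℓ.
L₂/L₁ = (3) × (0.5)^-1 × (6) = 36.0.

L₂/L₁ = 36.0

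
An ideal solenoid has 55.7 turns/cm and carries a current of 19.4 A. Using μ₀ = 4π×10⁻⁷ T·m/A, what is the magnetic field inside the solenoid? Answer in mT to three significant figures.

Inside a long solenoid, B = μ₀nI.
B = (4π×10⁻⁷)(5.570×10^3 m⁻¹)(19.4 A) = 0.1358 T.

B ≈ 136 mT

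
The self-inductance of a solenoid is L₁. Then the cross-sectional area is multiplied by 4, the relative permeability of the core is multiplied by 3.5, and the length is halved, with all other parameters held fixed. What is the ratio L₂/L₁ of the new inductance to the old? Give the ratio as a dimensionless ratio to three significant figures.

For a solenoid, L ∝ μᵣN²A/ℓ.
L₂/L₁ = (4) × (3.5) × (0.5)^-1 = 28.0.

L₂/L₁ = 28.0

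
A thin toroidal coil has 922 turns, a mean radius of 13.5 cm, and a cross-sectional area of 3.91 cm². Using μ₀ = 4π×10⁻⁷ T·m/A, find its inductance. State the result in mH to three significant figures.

For a thin toroid, L = μ₀N²A/(2πR).
L = (4π×10⁻⁷)(922)²(3.910×10^-4) / (2π×0.135 m) = 4.924×10^-4 H.

L ≈ 0.492 mH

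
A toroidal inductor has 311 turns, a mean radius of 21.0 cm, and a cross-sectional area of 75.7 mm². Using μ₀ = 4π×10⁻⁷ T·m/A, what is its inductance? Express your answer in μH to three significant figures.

For a thin toroid, L = μ₀N²A/(2πR).
L = (4π×10⁻⁷)(311)²(7.570×10^-5) / (2π×0.21 m) = 6.973×10^-6 H.

L ≈ 6.97 μH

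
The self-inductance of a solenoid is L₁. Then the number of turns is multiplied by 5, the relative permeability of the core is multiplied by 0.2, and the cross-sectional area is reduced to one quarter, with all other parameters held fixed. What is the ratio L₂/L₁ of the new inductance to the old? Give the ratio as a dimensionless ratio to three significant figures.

For a solenoid, L ∝ μᵣN²A/ℓ.
L₂/L₁ = (5)^2 × (0.2) × (0.25) = 1.25.

L₂/L₁ = 1.25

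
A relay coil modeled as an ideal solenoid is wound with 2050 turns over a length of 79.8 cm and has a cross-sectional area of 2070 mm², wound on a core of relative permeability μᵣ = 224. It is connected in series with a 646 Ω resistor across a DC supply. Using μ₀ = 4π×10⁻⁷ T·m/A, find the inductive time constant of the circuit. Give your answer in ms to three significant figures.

τ ≈ 4.75 ms

A = 2070 mm² = 2.070×10^-3 m².
L = μ₀μᵣN²A/ℓ = (4π×10⁻⁷)(224)(2050)²(2.070×10^-3)/(0.798) = 3.069 H.
τ = L/R = (3.069)/(646) = 4.750×10^-3 s.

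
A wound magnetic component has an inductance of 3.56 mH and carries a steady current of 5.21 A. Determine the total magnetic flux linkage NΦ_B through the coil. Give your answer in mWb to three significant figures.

NΦ_B ≈ 18.5 mWb

From L = NΦ_B/I, the flux linkage is NΦ_B = LI.
NΦ_B = (3.560×10^-3 H)(5.21 A) = 1.8548×10^-2 Wb.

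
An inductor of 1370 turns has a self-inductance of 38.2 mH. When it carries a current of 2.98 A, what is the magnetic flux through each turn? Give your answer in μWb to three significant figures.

Φ_B ≈ 83.1 μWb

From L = NΦ_B/I, the flux per turn is Φ_B = LI/N.
Φ_B = (3.820×10^-2 H)(2.98 A)/1370 = 8.309×10^-5 Wb.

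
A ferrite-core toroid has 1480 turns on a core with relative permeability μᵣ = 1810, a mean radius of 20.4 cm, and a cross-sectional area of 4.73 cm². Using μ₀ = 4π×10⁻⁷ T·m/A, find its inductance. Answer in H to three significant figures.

For a thin toroid, L = μ₀μᵣN²A/(2πR).
L = (4π×10⁻⁷)(1810)(1480)²(4.730×10^-4) / (2π×0.204 m) = 1.838 H.

L ≈ 1.84 H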